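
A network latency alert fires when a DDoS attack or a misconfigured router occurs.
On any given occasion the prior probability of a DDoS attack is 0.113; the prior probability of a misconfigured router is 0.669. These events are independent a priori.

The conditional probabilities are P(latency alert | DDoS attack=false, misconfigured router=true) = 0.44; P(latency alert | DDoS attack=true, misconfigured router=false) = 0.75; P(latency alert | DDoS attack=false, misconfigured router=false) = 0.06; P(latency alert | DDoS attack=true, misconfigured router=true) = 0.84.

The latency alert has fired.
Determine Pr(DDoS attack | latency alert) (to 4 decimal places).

For the numerator, keep only DDoS attack=true terms: 0.028052 + 0.063501 = 0.091553
Denominator P(latency alert): 0.06*0.887*0.331 + 0.44*0.887*0.669 + 0.75*0.113*0.331 + 0.84*0.113*0.669 = 0.370266
Posterior = 0.091553 / 0.370266 ≈ 0.2473

Pr(DDoS attack | latency alert) ≈ 0.2473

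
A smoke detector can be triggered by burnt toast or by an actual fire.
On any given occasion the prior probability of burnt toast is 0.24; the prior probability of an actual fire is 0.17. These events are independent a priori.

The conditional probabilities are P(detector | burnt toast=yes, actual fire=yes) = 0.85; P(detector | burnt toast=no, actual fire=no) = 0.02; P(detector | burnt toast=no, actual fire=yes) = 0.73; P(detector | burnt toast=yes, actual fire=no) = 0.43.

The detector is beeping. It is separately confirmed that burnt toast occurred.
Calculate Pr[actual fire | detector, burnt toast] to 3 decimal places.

Pr[actual fire | detector, burnt toast] ≈ 0.288

P(detector | burnt toast) = 0.43×0.83 + 0.85×0.17 = 0.356900 + 0.144500 = 0.501400
The actual fire-present share is 0.85×0.17 = 0.144500.
P(actual fire | detector, burnt toast) = 0.144500 / 0.501400 ≈ 0.288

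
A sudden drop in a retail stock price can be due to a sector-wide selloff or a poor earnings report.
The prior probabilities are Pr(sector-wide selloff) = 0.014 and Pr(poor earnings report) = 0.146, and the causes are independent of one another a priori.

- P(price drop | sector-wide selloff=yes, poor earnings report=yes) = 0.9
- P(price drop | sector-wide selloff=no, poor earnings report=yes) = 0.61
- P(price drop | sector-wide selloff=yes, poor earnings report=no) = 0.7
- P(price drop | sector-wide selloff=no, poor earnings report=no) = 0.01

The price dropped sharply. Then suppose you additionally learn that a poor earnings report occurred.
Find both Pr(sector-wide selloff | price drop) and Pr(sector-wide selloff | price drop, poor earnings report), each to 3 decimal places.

Enumerate the 4 (sector-wide selloff, poor earnings report) configurations and weight by the priors:
  P(price drop) = 0.01·0.986·0.854 + 0.61·0.986·0.146 + 0.7·0.014·0.854 + 0.9·0.014·0.146
        = 0.008420 + 0.087813 + 0.008369 + 0.001840 = 0.106442
The terms with sector-wide selloff present sum to 0.010209, so
  P(sector-wide selloff | price drop) = 0.010209 / 0.106442 ≈ 0.096

Now condition on the additional information:
P(price drop | poor earnings report) = 0.61·0.986 + 0.9·0.014 = 0.601460 + 0.012600 = 0.614060
Restricting to configurations with sector-wide selloff present: 0.9·0.014 = 0.012600.
So P(sector-wide selloff | price drop, poor earnings report) = 0.012600/0.614060 ≈ 0.021.
This is intercausal reasoning (explaining away): once poor earnings report accounts for the price drop, sector-wide selloff becomes less likely.

Pr(sector-wide selloff | price drop) ≈ 0.096; Pr(sector-wide selloff | price drop, poor earnings report) ≈ 0.021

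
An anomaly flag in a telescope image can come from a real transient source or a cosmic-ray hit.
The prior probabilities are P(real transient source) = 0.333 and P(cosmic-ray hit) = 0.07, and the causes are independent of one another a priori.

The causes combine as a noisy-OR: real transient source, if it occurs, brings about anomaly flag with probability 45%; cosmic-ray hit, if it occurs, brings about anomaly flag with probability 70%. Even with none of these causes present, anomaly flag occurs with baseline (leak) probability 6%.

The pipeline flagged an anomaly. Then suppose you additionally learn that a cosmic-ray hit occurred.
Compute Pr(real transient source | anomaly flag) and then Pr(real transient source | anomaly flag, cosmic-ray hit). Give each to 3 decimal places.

Under noisy-OR, P(anomaly flag | causes) = 1 − (1−0.06)·∏(1−qᵢ) over the active causes.
P(anomaly flag) = 0.06·0.667·0.93 + 0.718·0.667·0.07 + 0.483·0.333·0.93 + 0.8449·0.333·0.07 = 0.037219 + 0.033523 + 0.149580 + 0.019695 = 0.240017
Of this, 0.169275 comes from 0.149580 + 0.019695 (the real transient source=true cases).
Hence the posterior is 0.169275/0.240017 ≈ 0.705.

With the extra evidence:
P(anomaly flag | cosmic-ray hit) = 0.718*0.667 + 0.8449*0.333 = 0.478906 + 0.281352 = 0.760258
The real transient source-present share is 0.8449*0.333 = 0.281352.
Hence the posterior is 0.281352/0.760258 ≈ 0.370.
Conditioning on cosmic-ray hit lowers the posterior on real transient source: the classic explaining-away effect in a common-effect structure.

Pr(real transient source | anomaly flag) ≈ 0.705; Pr(real transient source | anomaly flag, cosmic-ray hit) ≈ 0.370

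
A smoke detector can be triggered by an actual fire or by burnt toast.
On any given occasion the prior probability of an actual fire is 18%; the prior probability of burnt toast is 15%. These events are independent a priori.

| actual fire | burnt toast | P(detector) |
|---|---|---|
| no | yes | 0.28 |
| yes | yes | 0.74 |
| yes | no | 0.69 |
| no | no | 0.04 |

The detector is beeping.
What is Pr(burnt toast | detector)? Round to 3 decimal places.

P(detector) = 0.04*0.82*0.85 + 0.28*0.82*0.15 + 0.69*0.18*0.85 + 0.74*0.18*0.15 = 0.027880 + 0.034440 + 0.105570 + 0.019980 = 0.187870
The burnt toast-present share is 0.034440 + 0.019980 = 0.054420.
Hence the posterior is 0.054420/0.187870 ≈ 0.290.

Pr(burnt toast | detector) ≈ 0.290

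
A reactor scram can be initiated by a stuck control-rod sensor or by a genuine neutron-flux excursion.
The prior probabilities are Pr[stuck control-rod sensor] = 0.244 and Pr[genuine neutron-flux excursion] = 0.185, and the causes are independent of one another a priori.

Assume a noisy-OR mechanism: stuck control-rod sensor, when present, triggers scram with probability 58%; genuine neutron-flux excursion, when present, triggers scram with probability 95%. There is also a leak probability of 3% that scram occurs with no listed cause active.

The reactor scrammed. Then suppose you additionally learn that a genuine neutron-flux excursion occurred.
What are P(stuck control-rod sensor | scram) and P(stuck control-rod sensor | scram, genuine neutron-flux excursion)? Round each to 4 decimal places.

Under noisy-OR, P(scram | causes) = 1 − (1−0.03)·∏(1−qᵢ) over the active causes.
Sum P(scram|·) weighted by the priors over the 4 (stuck control-rod sensor, genuine neutron-flux excursion) configurations:
  P(scram) = 0.03·0.756·0.815 + 0.9515·0.756·0.185 + 0.5926·0.244·0.815 + 0.97963·0.244·0.185
        = 0.018484 + 0.133077 + 0.117844 + 0.044220 = 0.313625
Keeping only the stuck control-rod sensor-present terms gives 0.162064, so
  P(stuck control-rod sensor | scram) = 0.162064 / 0.313625 ≈ 0.5167

Now also conditioning on genuine neutron-flux excursion=true:
By total probability over both values of stuck control-rod sensor:
  P(scram | genuine neutron-flux excursion) = 0.9515*0.756 + 0.97963*0.244
        = 0.719334 + 0.239030 = 0.958364
Configurations with stuck control-rod sensor contribute 0.239030, so
  P(stuck control-rod sensor | scram, genuine neutron-flux excursion) = 0.239030 / 0.958364 ≈ 0.2494

P(stuck control-rod sensor | scram) ≈ 0.5167; P(stuck control-rod sensor | scram, genuine neutron-flux excursion) ≈ 0.2494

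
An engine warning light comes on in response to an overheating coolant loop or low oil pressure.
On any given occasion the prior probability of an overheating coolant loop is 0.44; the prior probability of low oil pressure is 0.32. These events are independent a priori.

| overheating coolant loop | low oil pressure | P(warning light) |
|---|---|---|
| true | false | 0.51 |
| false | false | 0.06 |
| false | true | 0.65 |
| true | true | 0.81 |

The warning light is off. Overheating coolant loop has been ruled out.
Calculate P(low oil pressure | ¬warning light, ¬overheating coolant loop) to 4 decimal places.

Enumerate both values of low oil pressure and weight by the priors:
  P(¬warning light | ¬overheating coolant loop) = 0.94×0.68 + 0.35×0.32
        = 0.639200 + 0.112000 = 0.751200
Configurations with low oil pressure contribute 0.112000, so
  P(low oil pressure | ¬warning light, ¬overheating coolant loop) = 0.112000 / 0.751200 ≈ 0.1491

P(low oil pressure | ¬warning light, ¬overheating coolant loop) ≈ 0.1491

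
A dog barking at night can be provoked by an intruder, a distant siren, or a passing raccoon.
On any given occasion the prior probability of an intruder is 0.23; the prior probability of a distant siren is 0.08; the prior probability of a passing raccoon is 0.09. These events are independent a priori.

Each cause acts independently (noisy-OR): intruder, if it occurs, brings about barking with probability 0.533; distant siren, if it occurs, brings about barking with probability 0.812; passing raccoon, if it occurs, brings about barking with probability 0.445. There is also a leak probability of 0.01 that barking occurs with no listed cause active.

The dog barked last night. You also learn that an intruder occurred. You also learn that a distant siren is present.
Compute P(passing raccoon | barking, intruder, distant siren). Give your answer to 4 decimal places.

P(passing raccoon | barking, intruder, distant siren) ≈ 0.0935

Under noisy-OR, P(barking | causes) = 1 − (1−0.01)·∏(1−qᵢ) over the active causes.
Weight on passing raccoon=true, given the evidence: 0.95176*0.09 = 0.085658
The normalizing constant is 0.913082*0.91 + 0.95176*0.09 = 0.916563
Posterior = 0.085658 / 0.916563 ≈ 0.0935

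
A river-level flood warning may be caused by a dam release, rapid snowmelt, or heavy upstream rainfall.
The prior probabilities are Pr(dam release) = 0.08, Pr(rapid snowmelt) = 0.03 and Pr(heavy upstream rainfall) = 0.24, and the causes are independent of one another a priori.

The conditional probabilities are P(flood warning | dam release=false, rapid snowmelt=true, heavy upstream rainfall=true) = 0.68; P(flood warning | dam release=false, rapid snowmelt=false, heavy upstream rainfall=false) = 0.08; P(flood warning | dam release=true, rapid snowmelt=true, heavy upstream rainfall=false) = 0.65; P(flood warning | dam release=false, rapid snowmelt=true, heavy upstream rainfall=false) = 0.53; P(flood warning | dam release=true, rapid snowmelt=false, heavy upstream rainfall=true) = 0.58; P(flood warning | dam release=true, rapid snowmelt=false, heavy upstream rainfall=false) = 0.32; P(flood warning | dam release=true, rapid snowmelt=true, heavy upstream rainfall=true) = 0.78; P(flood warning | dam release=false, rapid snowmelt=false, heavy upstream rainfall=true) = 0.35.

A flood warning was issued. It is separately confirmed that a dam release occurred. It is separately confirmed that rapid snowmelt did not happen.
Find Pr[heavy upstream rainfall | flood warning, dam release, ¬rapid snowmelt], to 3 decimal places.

Pr[heavy upstream rainfall | flood warning, dam release, ¬rapid snowmelt] ≈ 0.364

Enumerate both values of heavy upstream rainfall and weight by the priors:
  P(flood warning | dam release, ¬rapid snowmelt) = 0.32·0.76 + 0.58·0.24
        = 0.243200 + 0.139200 = 0.382400
Keeping only the heavy upstream rainfall-present terms gives 0.139200, so
  P(heavy upstream rainfall | flood warning, dam release, ¬rapid snowmelt) = 0.139200 / 0.382400 ≈ 0.364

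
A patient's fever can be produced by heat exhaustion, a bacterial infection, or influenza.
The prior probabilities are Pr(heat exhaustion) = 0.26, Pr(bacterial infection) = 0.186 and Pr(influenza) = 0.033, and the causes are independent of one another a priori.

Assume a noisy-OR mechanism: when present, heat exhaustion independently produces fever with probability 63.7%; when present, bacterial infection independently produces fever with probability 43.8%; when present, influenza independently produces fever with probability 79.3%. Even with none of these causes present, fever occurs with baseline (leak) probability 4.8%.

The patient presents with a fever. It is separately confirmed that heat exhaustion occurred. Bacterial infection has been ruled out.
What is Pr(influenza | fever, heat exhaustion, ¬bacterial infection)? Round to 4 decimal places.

Pr(influenza | fever, heat exhaustion, ¬bacterial infection) ≈ 0.0462

Under noisy-OR, P(fever | causes) = 1 − (1−0.048)·∏(1−qᵢ) over the active causes.
By total probability over both values of influenza:
  P(fever | heat exhaustion, ¬bacterial infection) = 0.654424·0.967 + 0.928466·0.033
        = 0.632828 + 0.030639 = 0.663467
Keeping only the influenza-present terms gives 0.030639, so
  P(influenza | fever, heat exhaustion, ¬bacterial infection) = 0.030639 / 0.663467 ≈ 0.0462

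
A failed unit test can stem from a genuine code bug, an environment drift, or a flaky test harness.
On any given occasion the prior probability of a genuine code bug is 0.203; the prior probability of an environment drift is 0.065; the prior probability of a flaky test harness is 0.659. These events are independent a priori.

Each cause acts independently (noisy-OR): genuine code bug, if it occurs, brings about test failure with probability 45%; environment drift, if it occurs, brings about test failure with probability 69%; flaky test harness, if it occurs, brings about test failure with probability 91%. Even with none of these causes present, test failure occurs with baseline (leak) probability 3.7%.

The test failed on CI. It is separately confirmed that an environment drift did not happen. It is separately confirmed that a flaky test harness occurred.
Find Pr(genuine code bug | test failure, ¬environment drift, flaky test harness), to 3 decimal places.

Pr(genuine code bug | test failure, ¬environment drift, flaky test harness) ≈ 0.210

Under noisy-OR, P(test failure | causes) = 1 − (1−0.037)·∏(1−qᵢ) over the active causes.
Sum P(test failure|·) weighted by the priors over both values of genuine code bug:
  P(test failure | ¬environment drift, flaky test harness) = 0.91333×0.797 + 0.952331×0.203
        = 0.727924 + 0.193323 = 0.921247
Keeping only the genuine code bug-present terms gives 0.193323, so
  P(genuine code bug | test failure, ¬environment drift, flaky test harness) = 0.193323 / 0.921247 ≈ 0.210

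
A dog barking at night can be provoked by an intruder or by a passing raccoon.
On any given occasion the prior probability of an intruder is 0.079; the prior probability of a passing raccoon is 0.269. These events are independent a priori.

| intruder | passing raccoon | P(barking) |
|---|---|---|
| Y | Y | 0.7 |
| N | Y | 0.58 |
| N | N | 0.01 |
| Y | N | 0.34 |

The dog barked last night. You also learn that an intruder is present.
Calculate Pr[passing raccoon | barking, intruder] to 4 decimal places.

P(barking | intruder) = 0.34*0.731 + 0.7*0.269 = 0.248540 + 0.188300 = 0.436840
The passing raccoon-present share is 0.7*0.269 = 0.188300.
Hence the posterior is 0.188300/0.436840 ≈ 0.4311.

Pr[passing raccoon | barking, intruder] ≈ 0.4311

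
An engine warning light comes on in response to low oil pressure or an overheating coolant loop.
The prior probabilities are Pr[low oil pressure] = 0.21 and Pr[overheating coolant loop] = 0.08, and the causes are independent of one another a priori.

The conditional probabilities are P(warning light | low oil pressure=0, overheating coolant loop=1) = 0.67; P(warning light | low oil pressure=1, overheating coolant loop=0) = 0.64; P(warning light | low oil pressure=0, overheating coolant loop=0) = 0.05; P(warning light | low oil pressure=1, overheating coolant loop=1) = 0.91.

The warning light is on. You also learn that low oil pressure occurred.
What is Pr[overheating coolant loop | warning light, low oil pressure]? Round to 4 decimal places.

Pr[overheating coolant loop | warning light, low oil pressure] ≈ 0.1100

By total probability over both values of overheating coolant loop:
  P(warning light | low oil pressure) = 0.64*0.92 + 0.91*0.08
        = 0.588800 + 0.072800 = 0.661600
Configurations with overheating coolant loop contribute 0.072800, so
  P(overheating coolant loop | warning light, low oil pressure) = 0.072800 / 0.661600 ≈ 0.1100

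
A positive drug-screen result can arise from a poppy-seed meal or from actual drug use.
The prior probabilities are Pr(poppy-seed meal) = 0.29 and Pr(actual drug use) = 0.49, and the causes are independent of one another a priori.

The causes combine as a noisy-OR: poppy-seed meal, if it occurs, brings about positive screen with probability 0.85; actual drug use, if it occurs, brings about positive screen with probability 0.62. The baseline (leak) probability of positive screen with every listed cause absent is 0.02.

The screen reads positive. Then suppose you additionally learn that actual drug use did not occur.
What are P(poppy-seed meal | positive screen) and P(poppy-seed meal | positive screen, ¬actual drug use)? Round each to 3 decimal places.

Under noisy-OR, P(positive screen | causes) = 1 − (1−0.02)·∏(1−qᵢ) over the active causes.
P(positive screen) = 0.02·0.71·0.51 + 0.6276·0.71·0.49 + 0.853·0.29·0.51 + 0.94414·0.29·0.49 = 0.007242 + 0.218342 + 0.126159 + 0.134162 = 0.485905
Restricting to configurations with poppy-seed meal present: 0.126159 + 0.134162 = 0.260321.
P(poppy-seed meal | positive screen) = 0.260321 / 0.485905 ≈ 0.536

With the extra evidence:
P(positive screen | ¬actual drug use) = 0.02*0.71 + 0.853*0.29 = 0.014200 + 0.247370 = 0.261570
Of this, 0.247370 comes from 0.853*0.29 (the poppy-seed meal=true cases).
So P(poppy-seed meal | positive screen, ¬actual drug use) = 0.247370/0.261570 ≈ 0.946.
With actual drug use excluded, poppy-seed meal must carry more of the explanatory weight for the positive screen.

P(poppy-seed meal | positive screen) ≈ 0.536; P(poppy-seed meal | positive screen, ¬actual drug use) ≈ 0.946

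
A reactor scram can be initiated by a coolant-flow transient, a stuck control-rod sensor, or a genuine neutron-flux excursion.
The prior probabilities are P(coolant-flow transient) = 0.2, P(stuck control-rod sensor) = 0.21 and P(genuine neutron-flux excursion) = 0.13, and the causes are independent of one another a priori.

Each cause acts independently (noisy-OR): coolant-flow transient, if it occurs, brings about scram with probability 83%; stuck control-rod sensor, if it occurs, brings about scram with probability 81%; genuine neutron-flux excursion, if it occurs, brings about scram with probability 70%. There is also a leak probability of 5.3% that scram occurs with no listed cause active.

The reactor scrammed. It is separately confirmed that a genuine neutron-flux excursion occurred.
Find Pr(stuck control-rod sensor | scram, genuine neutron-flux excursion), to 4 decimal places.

Under noisy-OR, P(scram | causes) = 1 − (1−0.053)·∏(1−qᵢ) over the active causes.
By total probability over the 4 (coolant-flow transient, stuck control-rod sensor) configurations:
  P(scram | genuine neutron-flux excursion) = 0.7159×0.8×0.79 + 0.946021×0.8×0.21 + 0.951703×0.2×0.79 + 0.990824×0.2×0.21
        = 0.452449 + 0.158932 + 0.150369 + 0.041615 = 0.803365
Configurations with stuck control-rod sensor contribute 0.200547, so
  P(stuck control-rod sensor | scram, genuine neutron-flux excursion) = 0.200547 / 0.803365 ≈ 0.2496

Pr(stuck control-rod sensor | scram, genuine neutron-flux excursion) ≈ 0.2496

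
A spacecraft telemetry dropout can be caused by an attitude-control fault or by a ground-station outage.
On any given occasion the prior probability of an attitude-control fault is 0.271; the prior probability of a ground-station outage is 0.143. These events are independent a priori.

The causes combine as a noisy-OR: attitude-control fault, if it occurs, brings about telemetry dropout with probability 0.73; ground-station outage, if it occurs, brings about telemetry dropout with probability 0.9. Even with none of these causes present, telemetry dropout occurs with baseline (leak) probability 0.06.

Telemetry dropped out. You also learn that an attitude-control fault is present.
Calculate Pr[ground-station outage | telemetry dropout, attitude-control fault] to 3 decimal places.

Pr[ground-station outage | telemetry dropout, attitude-control fault] ≈ 0.179

Under noisy-OR, P(telemetry dropout | causes) = 1 − (1−0.06)·∏(1−qᵢ) over the active causes.
For the numerator, keep only ground-station outage=true terms: 0.97462×0.143 = 0.139371
Denominator P(telemetry dropout | attitude-control fault): 0.7462×0.857 + 0.97462×0.143 = 0.778864
P(ground-station outage | telemetry dropout, attitude-control fault) = 0.139371/0.778864 ≈ 0.179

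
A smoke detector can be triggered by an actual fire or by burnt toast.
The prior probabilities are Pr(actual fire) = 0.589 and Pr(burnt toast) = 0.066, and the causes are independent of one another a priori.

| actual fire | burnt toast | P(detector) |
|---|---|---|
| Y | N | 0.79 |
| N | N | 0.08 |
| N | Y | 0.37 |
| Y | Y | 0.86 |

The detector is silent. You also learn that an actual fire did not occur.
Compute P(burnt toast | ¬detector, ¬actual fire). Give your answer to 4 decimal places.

P(¬detector | ¬actual fire) = 0.92*0.934 + 0.63*0.066 = 0.859280 + 0.041580 = 0.900860
Of this, 0.041580 comes from 0.63*0.066 (the burnt toast=true cases).
P(burnt toast | ¬detector, ¬actual fire) = 0.041580 / 0.900860 ≈ 0.0462

P(burnt toast | ¬detector, ¬actual fire) ≈ 0.0462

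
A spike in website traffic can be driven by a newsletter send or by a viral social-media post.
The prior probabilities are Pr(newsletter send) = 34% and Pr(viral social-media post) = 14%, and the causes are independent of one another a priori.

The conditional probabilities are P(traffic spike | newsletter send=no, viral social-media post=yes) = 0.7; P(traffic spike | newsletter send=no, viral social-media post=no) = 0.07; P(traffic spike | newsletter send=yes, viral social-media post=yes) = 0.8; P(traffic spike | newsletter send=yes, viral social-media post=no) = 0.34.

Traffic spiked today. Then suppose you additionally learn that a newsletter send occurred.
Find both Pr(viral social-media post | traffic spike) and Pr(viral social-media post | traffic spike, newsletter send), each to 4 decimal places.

Numerator (weight on configurations with viral social-media post): 0.064680 + 0.038080 = 0.102760
The normalizing constant is 0.07×0.66×0.86 + 0.7×0.66×0.14 + 0.34×0.34×0.86 + 0.8×0.34×0.14 = 0.241908
P(viral social-media post | traffic spike) = 0.102760/0.241908 ≈ 0.4248

With the extra evidence:
Enumerate both values of viral social-media post and weight by the priors:
  P(traffic spike | newsletter send) = 0.34·0.86 + 0.8·0.14
        = 0.292400 + 0.112000 = 0.404400
Keeping only the viral social-media post-present terms gives 0.112000, so
  P(viral social-media post | traffic spike, newsletter send) = 0.112000 / 0.404400 ≈ 0.2770
The drop from 0.4248 to 0.2770 is the explaining-away (discounting) effect.

Pr(viral social-media post | traffic spike) ≈ 0.4248; Pr(viral social-media post | traffic spike, newsletter send) ≈ 0.2770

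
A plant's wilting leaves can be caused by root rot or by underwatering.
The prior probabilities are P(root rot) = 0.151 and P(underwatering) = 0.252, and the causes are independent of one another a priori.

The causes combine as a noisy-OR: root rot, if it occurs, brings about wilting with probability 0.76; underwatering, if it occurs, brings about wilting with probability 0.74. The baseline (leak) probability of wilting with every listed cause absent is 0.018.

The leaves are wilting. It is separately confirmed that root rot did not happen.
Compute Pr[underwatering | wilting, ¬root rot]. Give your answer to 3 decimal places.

Under noisy-OR, P(wilting | causes) = 1 − (1−0.018)·∏(1−qᵢ) over the active causes.
P(wilting | ¬root rot) = 0.018×0.748 + 0.74468×0.252 = 0.013464 + 0.187659 = 0.201123
The underwatering-present share is 0.74468×0.252 = 0.187659.
P(underwatering | wilting, ¬root rot) = 0.187659 / 0.201123 ≈ 0.933

Pr[underwatering | wilting, ¬root rot] ≈ 0.933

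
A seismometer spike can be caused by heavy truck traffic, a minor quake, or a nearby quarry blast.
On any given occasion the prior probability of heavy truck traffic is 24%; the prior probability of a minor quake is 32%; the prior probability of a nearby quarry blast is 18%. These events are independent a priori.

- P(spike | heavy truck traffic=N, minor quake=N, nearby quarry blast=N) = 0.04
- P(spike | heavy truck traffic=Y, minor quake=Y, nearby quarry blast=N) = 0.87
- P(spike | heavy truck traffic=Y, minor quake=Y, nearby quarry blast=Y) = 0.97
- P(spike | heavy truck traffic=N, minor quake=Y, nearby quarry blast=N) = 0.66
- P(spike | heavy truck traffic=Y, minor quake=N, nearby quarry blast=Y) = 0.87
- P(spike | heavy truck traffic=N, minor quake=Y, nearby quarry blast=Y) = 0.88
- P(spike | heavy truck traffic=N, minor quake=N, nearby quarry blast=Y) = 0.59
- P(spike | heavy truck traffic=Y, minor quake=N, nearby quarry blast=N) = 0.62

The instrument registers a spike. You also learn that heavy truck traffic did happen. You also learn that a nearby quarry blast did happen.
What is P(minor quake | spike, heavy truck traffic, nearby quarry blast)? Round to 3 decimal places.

P(spike | heavy truck traffic, nearby quarry blast) = 0.87·0.68 + 0.97·0.32 = 0.591600 + 0.310400 = 0.902000
Restricting to configurations with minor quake present: 0.97·0.32 = 0.310400.
So P(minor quake | spike, heavy truck traffic, nearby quarry blast) = 0.310400/0.902000 ≈ 0.344.

P(minor quake | spike, heavy truck traffic, nearby quarry blast) ≈ 0.344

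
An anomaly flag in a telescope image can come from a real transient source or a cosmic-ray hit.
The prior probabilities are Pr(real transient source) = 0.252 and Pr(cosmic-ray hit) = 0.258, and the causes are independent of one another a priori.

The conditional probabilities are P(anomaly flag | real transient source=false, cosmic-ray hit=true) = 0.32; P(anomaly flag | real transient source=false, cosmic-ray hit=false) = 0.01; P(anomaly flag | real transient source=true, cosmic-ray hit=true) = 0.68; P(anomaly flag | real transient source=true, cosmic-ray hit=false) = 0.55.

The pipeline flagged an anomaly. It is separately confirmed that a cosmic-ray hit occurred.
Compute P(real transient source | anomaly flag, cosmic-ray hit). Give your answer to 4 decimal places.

P(real transient source | anomaly flag, cosmic-ray hit) ≈ 0.4172

For the numerator, keep only real transient source=true terms: 0.68*0.252 = 0.171360
Denominator P(anomaly flag | cosmic-ray hit): 0.32*0.748 + 0.68*0.252 = 0.410720
P(real transient source | anomaly flag, cosmic-ray hit) = 0.171360/0.410720 ≈ 0.4172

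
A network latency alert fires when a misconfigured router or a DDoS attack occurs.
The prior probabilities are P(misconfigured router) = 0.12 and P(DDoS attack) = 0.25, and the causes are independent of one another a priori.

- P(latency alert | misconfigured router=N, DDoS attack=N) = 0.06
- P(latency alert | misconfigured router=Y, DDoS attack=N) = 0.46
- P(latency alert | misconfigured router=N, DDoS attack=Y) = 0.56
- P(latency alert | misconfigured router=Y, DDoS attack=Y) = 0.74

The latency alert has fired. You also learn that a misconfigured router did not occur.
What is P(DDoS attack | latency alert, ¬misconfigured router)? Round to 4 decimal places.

P(DDoS attack | latency alert, ¬misconfigured router) ≈ 0.7568

P(latency alert | ¬misconfigured router) = 0.06*0.75 + 0.56*0.25 = 0.045000 + 0.140000 = 0.185000
Of this, 0.140000 comes from 0.56*0.25 (the DDoS attack=true cases).
P(DDoS attack | latency alert, ¬misconfigured router) = 0.140000 / 0.185000 ≈ 0.7568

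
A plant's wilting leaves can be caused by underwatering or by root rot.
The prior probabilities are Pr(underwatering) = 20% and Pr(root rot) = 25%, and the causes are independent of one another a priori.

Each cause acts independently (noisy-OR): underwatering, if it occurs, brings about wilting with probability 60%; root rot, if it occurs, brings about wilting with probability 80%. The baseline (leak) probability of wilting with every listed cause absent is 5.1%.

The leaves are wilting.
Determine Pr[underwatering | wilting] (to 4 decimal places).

Pr[underwatering | wilting] ≈ 0.4196

Under noisy-OR, P(wilting | causes) = 1 − (1−0.051)·∏(1−qᵢ) over the active causes.
For the numerator, keep only underwatering=true terms: 0.093060 + 0.046204 = 0.139264
Normalizer over all consistent configurations: 0.051·0.8·0.75 + 0.8102·0.8·0.25 + 0.6204·0.2·0.75 + 0.92408·0.2·0.25 = 0.331904
Posterior = 0.139264 / 0.331904 ≈ 0.4196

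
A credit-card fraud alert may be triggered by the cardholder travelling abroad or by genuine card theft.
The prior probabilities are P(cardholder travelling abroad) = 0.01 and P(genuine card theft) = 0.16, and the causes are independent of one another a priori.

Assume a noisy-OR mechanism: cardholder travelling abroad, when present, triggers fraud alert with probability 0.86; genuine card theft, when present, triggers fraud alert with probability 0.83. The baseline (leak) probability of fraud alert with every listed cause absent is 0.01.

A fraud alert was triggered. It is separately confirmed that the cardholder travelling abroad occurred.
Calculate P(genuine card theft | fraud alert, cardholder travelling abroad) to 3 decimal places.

Under noisy-OR, P(fraud alert | causes) = 1 − (1−0.01)·∏(1−qᵢ) over the active causes.
By total probability over both values of genuine card theft:
  P(fraud alert | cardholder travelling abroad) = 0.8614×0.84 + 0.976438×0.16
        = 0.723576 + 0.156230 = 0.879806
Configurations with genuine card theft contribute 0.156230, so
  P(genuine card theft | fraud alert, cardholder travelling abroad) = 0.156230 / 0.879806 ≈ 0.178

P(genuine card theft | fraud alert, cardholder travelling abroad) ≈ 0.178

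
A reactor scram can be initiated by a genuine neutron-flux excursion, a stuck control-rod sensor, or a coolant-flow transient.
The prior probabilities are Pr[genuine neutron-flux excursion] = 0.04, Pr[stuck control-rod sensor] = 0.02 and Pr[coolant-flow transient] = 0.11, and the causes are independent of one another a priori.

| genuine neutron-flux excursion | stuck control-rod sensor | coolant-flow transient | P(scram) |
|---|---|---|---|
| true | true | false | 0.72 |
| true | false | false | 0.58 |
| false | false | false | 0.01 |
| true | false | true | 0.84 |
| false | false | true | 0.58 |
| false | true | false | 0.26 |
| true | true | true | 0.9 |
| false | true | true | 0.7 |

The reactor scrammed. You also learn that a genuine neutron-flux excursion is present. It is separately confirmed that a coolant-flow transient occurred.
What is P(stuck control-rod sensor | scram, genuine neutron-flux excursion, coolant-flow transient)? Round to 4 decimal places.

P(stuck control-rod sensor | scram, genuine neutron-flux excursion, coolant-flow transient) ≈ 0.0214

Numerator (weight on configurations with stuck control-rod sensor): 0.9*0.02 = 0.018000
Denominator P(scram | genuine neutron-flux excursion, coolant-flow transient): 0.84*0.98 + 0.9*0.02 = 0.841200
P(stuck control-rod sensor | scram, genuine neutron-flux excursion, coolant-flow transient) = 0.018000/0.841200 ≈ 0.0214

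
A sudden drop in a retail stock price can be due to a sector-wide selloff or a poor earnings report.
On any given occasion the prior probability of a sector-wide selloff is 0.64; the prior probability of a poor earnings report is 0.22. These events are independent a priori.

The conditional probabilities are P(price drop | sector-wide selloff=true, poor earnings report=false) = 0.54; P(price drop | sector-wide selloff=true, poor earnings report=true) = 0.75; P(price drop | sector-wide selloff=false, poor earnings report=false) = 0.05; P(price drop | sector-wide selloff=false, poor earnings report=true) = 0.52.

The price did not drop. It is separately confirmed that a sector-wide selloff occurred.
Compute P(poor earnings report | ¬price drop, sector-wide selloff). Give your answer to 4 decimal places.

P(poor earnings report | ¬price drop, sector-wide selloff) ≈ 0.1329

Sum P(¬price drop|·) weighted by the priors over both values of poor earnings report:
  P(¬price drop | sector-wide selloff) = 0.46·0.78 + 0.25·0.22
        = 0.358800 + 0.055000 = 0.413800
Configurations with poor earnings report contribute 0.055000, so
  P(poor earnings report | ¬price drop, sector-wide selloff) = 0.055000 / 0.413800 ≈ 0.1329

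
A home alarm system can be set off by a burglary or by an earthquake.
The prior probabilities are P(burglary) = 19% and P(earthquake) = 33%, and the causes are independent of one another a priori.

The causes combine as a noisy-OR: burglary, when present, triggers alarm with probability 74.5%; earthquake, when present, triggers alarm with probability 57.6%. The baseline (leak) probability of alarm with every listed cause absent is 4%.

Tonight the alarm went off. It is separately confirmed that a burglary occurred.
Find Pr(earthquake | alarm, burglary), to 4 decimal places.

Under noisy-OR, P(alarm | causes) = 1 − (1−0.04)·∏(1−qᵢ) over the active causes.
Numerator (weight on configurations with earthquake): 0.896205*0.33 = 0.295748
The normalizing constant is 0.7552*0.67 + 0.896205*0.33 = 0.801732
P(earthquake | alarm, burglary) = 0.295748/0.801732 ≈ 0.3689

Pr(earthquake | alarm, burglary) ≈ 0.3689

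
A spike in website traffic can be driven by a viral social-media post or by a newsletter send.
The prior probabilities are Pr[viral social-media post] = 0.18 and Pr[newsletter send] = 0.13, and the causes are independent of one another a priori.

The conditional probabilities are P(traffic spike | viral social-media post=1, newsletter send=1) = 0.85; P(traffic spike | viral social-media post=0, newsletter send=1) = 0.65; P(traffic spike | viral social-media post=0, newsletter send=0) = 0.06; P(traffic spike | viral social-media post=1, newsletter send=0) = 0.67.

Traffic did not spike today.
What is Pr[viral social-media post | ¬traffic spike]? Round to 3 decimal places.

For the numerator, keep only viral social-media post=true terms: 0.051678 + 0.003510 = 0.055188
Normalizer over all consistent configurations: 0.94·0.82·0.87 + 0.35·0.82·0.13 + 0.33·0.18·0.87 + 0.15·0.18·0.13 = 0.763094
Posterior = 0.055188 / 0.763094 ≈ 0.072

Pr[viral social-media post | ¬traffic spike] ≈ 0.072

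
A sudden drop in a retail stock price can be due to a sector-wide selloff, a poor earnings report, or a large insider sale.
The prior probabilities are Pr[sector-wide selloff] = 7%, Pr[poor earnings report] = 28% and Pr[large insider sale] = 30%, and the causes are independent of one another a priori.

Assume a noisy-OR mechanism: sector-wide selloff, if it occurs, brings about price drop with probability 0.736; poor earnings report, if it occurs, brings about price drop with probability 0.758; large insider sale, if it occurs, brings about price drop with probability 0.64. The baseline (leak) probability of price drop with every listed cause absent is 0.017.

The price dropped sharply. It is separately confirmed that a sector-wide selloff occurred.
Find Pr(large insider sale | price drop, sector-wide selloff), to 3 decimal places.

Under noisy-OR, P(price drop | causes) = 1 − (1−0.017)·∏(1−qᵢ) over the active causes.
Enumerate the 4 (poor earnings report, large insider sale) configurations and weight by the priors:
  P(price drop | sector-wide selloff) = 0.740488×0.72×0.7 + 0.906576×0.72×0.3 + 0.937198×0.28×0.7 + 0.977391×0.28×0.3
        = 0.373206 + 0.195820 + 0.183691 + 0.082101 = 0.834818
The terms with large insider sale present sum to 0.277921, so
  P(large insider sale | price drop, sector-wide selloff) = 0.277921 / 0.834818 ≈ 0.333

Pr(large insider sale | price drop, sector-wide selloff) ≈ 0.333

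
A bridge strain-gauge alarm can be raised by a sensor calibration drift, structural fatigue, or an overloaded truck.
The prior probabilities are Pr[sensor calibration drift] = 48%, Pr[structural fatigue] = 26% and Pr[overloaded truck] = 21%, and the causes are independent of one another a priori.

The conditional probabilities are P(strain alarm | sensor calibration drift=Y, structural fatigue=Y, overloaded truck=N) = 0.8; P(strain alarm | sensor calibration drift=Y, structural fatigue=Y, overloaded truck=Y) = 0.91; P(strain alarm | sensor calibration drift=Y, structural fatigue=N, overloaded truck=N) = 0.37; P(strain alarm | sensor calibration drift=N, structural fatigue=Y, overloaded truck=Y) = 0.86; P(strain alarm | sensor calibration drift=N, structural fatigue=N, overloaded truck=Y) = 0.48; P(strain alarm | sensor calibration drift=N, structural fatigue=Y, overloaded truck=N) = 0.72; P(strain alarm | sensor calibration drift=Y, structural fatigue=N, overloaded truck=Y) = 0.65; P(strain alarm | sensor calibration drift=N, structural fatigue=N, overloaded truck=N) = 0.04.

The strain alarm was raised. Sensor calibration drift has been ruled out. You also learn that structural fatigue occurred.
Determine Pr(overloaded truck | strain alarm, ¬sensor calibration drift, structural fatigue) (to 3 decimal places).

P(strain alarm | ¬sensor calibration drift, structural fatigue) = 0.72*0.79 + 0.86*0.21 = 0.568800 + 0.180600 = 0.749400
Restricting to configurations with overloaded truck present: 0.86*0.21 = 0.180600.
P(overloaded truck | strain alarm, ¬sensor calibration drift, structural fatigue) = 0.180600 / 0.749400 ≈ 0.241

Pr(overloaded truck | strain alarm, ¬sensor calibration drift, structural fatigue) ≈ 0.241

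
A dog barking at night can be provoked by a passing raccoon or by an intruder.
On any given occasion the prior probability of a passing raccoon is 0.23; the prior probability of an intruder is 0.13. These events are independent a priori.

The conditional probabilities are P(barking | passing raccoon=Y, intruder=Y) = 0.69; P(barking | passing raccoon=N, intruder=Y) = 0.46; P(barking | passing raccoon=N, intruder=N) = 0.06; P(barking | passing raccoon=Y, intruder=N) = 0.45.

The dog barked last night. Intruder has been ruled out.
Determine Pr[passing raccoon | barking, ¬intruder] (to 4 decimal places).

Pr[passing raccoon | barking, ¬intruder] ≈ 0.6914

P(barking | ¬intruder) = 0.06·0.77 + 0.45·0.23 = 0.046200 + 0.103500 = 0.149700
Restricting to configurations with passing raccoon present: 0.45·0.23 = 0.103500.
Hence the posterior is 0.103500/0.149700 ≈ 0.6914.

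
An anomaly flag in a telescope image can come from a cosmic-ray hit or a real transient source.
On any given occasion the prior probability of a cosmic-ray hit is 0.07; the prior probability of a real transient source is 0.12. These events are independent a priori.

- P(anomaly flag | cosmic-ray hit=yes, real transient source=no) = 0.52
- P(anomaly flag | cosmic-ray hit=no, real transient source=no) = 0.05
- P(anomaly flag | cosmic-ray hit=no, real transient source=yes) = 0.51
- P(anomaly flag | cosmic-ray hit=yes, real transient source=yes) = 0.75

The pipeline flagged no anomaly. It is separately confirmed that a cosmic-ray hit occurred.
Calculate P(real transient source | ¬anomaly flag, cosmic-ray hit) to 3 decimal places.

P(real transient source | ¬anomaly flag, cosmic-ray hit) ≈ 0.066

Numerator (weight on configurations with real transient source): 0.25×0.12 = 0.030000
Denominator P(¬anomaly flag | cosmic-ray hit): 0.48×0.88 + 0.25×0.12 = 0.452400
P(real transient source | ¬anomaly flag, cosmic-ray hit) = 0.030000/0.452400 ≈ 0.066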